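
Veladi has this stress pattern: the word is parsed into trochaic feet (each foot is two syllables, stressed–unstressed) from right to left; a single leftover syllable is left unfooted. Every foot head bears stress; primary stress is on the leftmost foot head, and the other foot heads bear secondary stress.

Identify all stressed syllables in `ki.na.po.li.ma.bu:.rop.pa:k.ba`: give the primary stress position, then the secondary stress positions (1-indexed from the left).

primary 2, secondary 4, 6, 8

Parse right to left into trochaic (ˈσσ) feet: ki (ˈna.po) (ˈli.ma) (ˈbu:.rop) (ˈpa:k.ba). Syllable 1 is left unfooted.
Foot heads (stressed positions): 2, 4, 6, 8.
End Rule Leftmost: primary stress on the leftmost head = syllable 2.
Secondary stress on 4, 6, 8: ki.ˈna.po.ˌli.ma.ˌbu:.rop.ˌpa:k.ba.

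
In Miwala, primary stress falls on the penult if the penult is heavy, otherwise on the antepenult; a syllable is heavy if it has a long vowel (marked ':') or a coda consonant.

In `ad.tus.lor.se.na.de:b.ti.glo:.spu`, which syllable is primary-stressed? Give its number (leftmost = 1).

Weights: 7 ti L, 8 glo: H, 9 spu L.
The penult (syllable 8, glo:) is heavy, so it takes stress.
Primary stress: syllable 8 → ad.tus.lor.se.na.de:b.ti.ˈglo:.spu.

8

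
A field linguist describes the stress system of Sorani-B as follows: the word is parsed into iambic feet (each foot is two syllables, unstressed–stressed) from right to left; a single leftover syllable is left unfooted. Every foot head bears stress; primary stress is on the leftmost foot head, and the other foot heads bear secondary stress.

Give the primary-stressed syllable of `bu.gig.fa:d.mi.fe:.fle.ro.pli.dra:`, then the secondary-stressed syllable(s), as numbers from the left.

Parse right to left into iambic (σˈσ) feet: bu (gig.ˈfa:d) (mi.ˈfe:) (fle.ˈro) (pli.ˈdra:). Syllable 1 is left unfooted.
Foot heads (stressed positions): 3, 5, 7, 9.
End Rule Leftmost: primary stress on the leftmost head = syllable 3.
Secondary stress on 5, 7, 9: bu.gig.ˈfa:d.mi.ˌfe:.fle.ˌro.pli.ˌdra:.

primary 3, secondary 5, 7, 9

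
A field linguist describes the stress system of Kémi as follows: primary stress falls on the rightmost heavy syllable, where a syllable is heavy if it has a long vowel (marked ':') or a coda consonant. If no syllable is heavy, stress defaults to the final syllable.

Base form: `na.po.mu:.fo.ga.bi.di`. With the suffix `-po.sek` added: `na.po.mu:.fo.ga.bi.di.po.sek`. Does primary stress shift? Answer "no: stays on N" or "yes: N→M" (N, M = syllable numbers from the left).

yes: 3→9

Base `na.po.mu:.fo.ga.bi.di` (7 syllables):
  Weights: 1 na L, 2 po L, 3 mu: H, 4 fo L, 5 ga L, 6 bi L, 7 di L.
  Heavy syllables in the domain: 3. The rightmost is syllable 3 (mu:).
  → primary stress on syllable 3.
Suffixed `na.po.mu:.fo.ga.bi.di.po.sek` (9 syllables):
  Weights: 1 na L, 2 po L, 3 mu: H, 4 fo L, 5 ga L, 6 bi L, 7 di L, 8 po L, 9 sek H.
  Heavy syllables in the domain: 3, 9. The rightmost is syllable 9 (sek).
  → primary stress on syllable 9.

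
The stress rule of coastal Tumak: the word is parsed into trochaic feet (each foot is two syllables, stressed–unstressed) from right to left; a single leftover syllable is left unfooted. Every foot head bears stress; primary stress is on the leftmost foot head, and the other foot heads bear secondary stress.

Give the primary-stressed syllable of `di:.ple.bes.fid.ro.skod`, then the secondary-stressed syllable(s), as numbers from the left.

Parse right to left into trochaic (ˈσσ) feet: (ˈdi:.ple) (ˈbes.fid) (ˈro.skod).
Foot heads (stressed positions): 1, 3, 5.
End Rule Leftmost: primary stress on the leftmost head = syllable 1.
Secondary stress on 3, 5: ˈdi:.ple.ˌbes.fid.ˌro.skod.

primary 1, secondary 3, 5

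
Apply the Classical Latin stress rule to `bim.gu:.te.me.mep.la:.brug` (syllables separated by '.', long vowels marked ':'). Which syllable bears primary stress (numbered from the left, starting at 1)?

6

Classical Latin: stress the penult if heavy (long vowel or closed), else the antepenult.
Weights: 5 mep H, 6 la: H, 7 brug H.
The penult (syllable 6, la:) is heavy, so it takes stress.
Stress on syllable 6: bim.gu:.te.me.mep.ˈla:.brug.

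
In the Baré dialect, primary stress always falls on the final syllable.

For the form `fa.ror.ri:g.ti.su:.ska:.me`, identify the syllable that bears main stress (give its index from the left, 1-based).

7

The word has 7 syllables; the final syllable is syllable 7 (me).
Primary stress: syllable 7 → fa.ror.ri:g.ti.su:.ska:.ˈme.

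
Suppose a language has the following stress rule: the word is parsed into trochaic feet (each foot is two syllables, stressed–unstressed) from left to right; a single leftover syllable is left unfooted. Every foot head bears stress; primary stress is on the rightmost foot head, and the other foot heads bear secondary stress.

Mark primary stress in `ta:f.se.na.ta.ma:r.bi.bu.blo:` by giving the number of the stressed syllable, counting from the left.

Parse left to right into trochaic (ˈσσ) feet: (ˈta:f.se) (ˈna.ta) (ˈma:r.bi) (ˈbu.blo:).
Foot heads (stressed positions): 1, 3, 5, 7.
End Rule Rightmost: primary stress on the rightmost head = syllable 7.
Primary stress: syllable 7 → ta:f.se.na.ta.ma:r.bi.ˈbu.blo:.

7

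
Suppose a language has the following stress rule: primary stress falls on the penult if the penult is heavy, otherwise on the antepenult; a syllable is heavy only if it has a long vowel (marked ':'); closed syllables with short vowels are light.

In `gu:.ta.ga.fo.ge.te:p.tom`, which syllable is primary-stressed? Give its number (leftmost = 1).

Weights: 5 ge L, 6 te:p H, 7 tom L.
The penult (syllable 6, te:p) is heavy, so it takes stress.
Primary stress: syllable 6 → gu:.ta.ga.fo.ge.ˈte:p.tom.

6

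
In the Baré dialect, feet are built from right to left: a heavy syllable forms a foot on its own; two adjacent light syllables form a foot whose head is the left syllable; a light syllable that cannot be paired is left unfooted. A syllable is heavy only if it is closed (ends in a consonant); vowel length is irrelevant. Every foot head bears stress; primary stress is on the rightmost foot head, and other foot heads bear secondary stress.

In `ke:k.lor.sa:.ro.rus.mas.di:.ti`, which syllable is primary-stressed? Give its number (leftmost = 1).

7

Weights: 1 ke:k H, 2 lor H, 3 sa: L, 4 ro L, 5 rus H, 6 mas H, 7 di: L, 8 ti L.
Parse right to left (heavy = foot alone; LL = one foot; stranded L unfooted): (ˈke:k) (ˈlor) (ˈsa:.ro) (ˈrus) (ˈmas) (ˈdi:.ti).
Foot heads: 1, 2, 3, 5, 6, 7.
Primary stress on the rightmost head = syllable 7.
Primary stress: syllable 7 → ke:k.lor.sa:.ro.rus.mas.ˈdi:.ti.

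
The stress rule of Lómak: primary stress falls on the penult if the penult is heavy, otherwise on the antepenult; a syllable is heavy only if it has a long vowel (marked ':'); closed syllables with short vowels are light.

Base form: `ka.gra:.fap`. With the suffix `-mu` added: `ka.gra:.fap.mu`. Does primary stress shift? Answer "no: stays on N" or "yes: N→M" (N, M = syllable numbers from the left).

Base `ka.gra:.fap` (3 syllables):
  Weights: 1 ka L, 2 gra: H, 3 fap L.
  The penult (syllable 2, gra:) is heavy, so it takes stress.
  → primary stress on syllable 2.
Suffixed `ka.gra:.fap.mu` (4 syllables):
  Weights: 2 gra: H, 3 fap L, 4 mu L.
  The penult (syllable 3, fap) is light, so stress falls on the antepenult (syllable 2, gra:).
  → primary stress on syllable 2.

no: stays on 2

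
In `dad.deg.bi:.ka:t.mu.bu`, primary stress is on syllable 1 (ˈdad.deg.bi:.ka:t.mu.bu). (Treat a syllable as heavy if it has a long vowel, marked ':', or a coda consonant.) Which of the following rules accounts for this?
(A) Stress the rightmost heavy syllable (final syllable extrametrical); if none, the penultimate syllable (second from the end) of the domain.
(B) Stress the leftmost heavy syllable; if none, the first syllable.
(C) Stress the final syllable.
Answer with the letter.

B

Rule A → syllable 4 (observed: 1).
Rule B → syllable 1 ✓.
Rule C → syllable 6 (observed: 1).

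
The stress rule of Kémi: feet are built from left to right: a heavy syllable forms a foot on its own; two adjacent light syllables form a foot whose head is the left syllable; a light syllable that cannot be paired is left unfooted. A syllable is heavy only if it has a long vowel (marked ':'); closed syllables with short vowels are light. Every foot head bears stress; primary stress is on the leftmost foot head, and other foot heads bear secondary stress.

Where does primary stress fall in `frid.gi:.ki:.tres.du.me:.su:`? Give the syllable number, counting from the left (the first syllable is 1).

Weights: 1 frid L, 2 gi: H, 3 ki: H, 4 tres L, 5 du L, 6 me: H, 7 su: H.
Parse left to right (heavy = foot alone; LL = one foot; stranded L unfooted): frid (ˈgi:) (ˈki:) (ˈtres.du) (ˈme:) (ˈsu:).
Foot heads: 2, 3, 4, 6, 7.
Primary stress on the leftmost head = syllable 2.
Primary stress: syllable 2 → frid.ˈgi:.ki:.tres.du.me:.su:.

2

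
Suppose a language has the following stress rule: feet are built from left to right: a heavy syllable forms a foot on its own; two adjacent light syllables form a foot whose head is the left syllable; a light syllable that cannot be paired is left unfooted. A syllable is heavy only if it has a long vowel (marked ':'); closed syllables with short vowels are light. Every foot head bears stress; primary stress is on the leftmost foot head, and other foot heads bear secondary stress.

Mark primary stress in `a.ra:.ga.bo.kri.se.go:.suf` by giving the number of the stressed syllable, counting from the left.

2

Weights: 1 a L, 2 ra: H, 3 ga L, 4 bo L, 5 kri L, 6 se L, 7 go: H, 8 suf L.
Parse left to right (heavy = foot alone; LL = one foot; stranded L unfooted): a (ˈra:) (ˈga.bo) (ˈkri.se) (ˈgo:) suf.
Foot heads: 2, 3, 5, 7.
Primary stress on the leftmost head = syllable 2.
Primary stress: syllable 2 → a.ˈra:.ga.bo.kri.se.go:.suf.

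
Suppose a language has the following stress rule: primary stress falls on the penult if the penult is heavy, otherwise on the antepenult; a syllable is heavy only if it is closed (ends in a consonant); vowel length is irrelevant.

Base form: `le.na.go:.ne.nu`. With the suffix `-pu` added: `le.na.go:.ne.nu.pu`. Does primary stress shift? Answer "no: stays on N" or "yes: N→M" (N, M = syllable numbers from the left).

yes: 3→4

Base `le.na.go:.ne.nu` (5 syllables):
  Weights: 3 go: L, 4 ne L, 5 nu L.
  The penult (syllable 4, ne) is light, so stress falls on the antepenult (syllable 3, go:).
  → primary stress on syllable 3.
Suffixed `le.na.go:.ne.nu.pu` (6 syllables):
  Weights: 4 ne L, 5 nu L, 6 pu L.
  The penult (syllable 5, nu) is light, so stress falls on the antepenult (syllable 4, ne).
  → primary stress on syllable 4.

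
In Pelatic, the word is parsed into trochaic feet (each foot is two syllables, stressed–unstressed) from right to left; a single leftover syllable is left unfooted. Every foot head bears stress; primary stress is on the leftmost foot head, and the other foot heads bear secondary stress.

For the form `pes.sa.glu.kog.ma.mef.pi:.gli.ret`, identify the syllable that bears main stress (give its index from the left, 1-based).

2

Parse right to left into trochaic (ˈσσ) feet: pes (ˈsa.glu) (ˈkog.ma) (ˈmef.pi:) (ˈgli.ret). Syllable 1 is left unfooted.
Foot heads (stressed positions): 2, 4, 6, 8.
End Rule Leftmost: primary stress on the leftmost head = syllable 2.
Primary stress: syllable 2 → pes.ˈsa.glu.kog.ma.mef.pi:.gli.ret.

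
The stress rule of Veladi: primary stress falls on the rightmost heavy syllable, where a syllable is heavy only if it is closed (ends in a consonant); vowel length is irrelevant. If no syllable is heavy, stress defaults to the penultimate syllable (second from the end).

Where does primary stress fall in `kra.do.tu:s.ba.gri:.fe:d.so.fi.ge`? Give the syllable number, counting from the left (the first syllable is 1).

Weights: 1 kra L, 2 do L, 3 tu:s H, 4 ba L, 5 gri: L, 6 fe:d H, 7 so L, 8 fi L, 9 ge L.
Heavy syllables in the domain: 3, 6. The rightmost is syllable 6 (fe:d).
Primary stress: syllable 6 → kra.do.tu:s.ba.gri:.ˈfe:d.so.fi.ge.

6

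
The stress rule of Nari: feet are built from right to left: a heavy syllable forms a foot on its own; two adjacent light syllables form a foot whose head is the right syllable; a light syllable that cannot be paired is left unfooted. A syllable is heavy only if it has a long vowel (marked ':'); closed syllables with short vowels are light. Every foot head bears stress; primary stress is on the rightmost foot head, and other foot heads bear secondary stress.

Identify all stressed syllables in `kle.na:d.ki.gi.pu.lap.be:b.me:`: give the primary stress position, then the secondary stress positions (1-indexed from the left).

Weights: 1 kle L, 2 na:d H, 3 ki L, 4 gi L, 5 pu L, 6 lap L, 7 be:b H, 8 me: H.
Parse right to left (heavy = foot alone; LL = one foot; stranded L unfooted): kle (ˈna:d) (ki.ˈgi) (pu.ˈlap) (ˈbe:b) (ˈme:).
Foot heads: 2, 4, 6, 7, 8.
Primary stress on the rightmost head = syllable 8.
Secondary stress on 2, 4, 6, 7: kle.ˌna:d.ki.ˌgi.pu.ˌlap.ˌbe:b.ˈme:.

primary 8, secondary 2, 4, 6, 7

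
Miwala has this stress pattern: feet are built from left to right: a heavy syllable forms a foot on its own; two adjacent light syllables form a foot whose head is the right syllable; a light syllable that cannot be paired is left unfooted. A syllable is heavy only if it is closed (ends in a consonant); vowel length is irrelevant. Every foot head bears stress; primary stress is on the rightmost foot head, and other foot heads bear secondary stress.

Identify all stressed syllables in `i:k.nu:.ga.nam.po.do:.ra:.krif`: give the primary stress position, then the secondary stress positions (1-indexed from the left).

Weights: 1 i:k H, 2 nu: L, 3 ga L, 4 nam H, 5 po L, 6 do: L, 7 ra: L, 8 krif H.
Parse left to right (heavy = foot alone; LL = one foot; stranded L unfooted): (ˈi:k) (nu:.ˈga) (ˈnam) (po.ˈdo:) ra: (ˈkrif).
Foot heads: 1, 3, 4, 6, 8.
Primary stress on the rightmost head = syllable 8.
Secondary stress on 1, 3, 4, 6: ˌi:k.nu:.ˌga.ˌnam.po.ˌdo:.ra:.ˈkrif.

primary 8, secondary 1, 3, 4, 6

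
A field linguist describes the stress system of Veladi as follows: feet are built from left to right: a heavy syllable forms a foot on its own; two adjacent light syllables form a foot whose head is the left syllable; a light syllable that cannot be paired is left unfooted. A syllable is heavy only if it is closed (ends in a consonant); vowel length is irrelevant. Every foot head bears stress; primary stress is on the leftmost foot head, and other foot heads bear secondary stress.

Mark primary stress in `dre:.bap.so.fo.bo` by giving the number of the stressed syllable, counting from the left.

2

Weights: 1 dre: L, 2 bap H, 3 so L, 4 fo L, 5 bo L.
Parse left to right (heavy = foot alone; LL = one foot; stranded L unfooted): dre: (ˈbap) (ˈso.fo) bo.
Foot heads: 2, 3.
Primary stress on the leftmost head = syllable 2.
Primary stress: syllable 2 → dre:.ˈbap.so.fo.bo.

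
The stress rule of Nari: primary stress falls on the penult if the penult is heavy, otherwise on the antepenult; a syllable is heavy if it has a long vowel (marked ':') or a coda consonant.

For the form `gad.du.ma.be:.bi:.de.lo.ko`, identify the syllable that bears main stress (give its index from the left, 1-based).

Weights: 6 de L, 7 lo L, 8 ko L.
The penult (syllable 7, lo) is light, so stress falls on the antepenult (syllable 6, de).
Primary stress: syllable 6 → gad.du.ma.be:.bi:.ˈde.lo.ko.

6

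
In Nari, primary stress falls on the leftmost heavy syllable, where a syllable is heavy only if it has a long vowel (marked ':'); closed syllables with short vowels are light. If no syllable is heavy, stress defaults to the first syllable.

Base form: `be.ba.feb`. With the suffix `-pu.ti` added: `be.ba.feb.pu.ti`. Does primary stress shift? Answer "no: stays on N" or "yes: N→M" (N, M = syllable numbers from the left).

no: stays on 1

Base `be.ba.feb` (3 syllables):
  Weights: 1 be L, 2 ba L, 3 feb L.
  No heavy syllable in the domain; default to the first syllable = syllable 1.
  → primary stress on syllable 1.
Suffixed `be.ba.feb.pu.ti` (5 syllables):
  Weights: 1 be L, 2 ba L, 3 feb L, 4 pu L, 5 ti L.
  No heavy syllable in the domain; default to the first syllable = syllable 1.
  → primary stress on syllable 1.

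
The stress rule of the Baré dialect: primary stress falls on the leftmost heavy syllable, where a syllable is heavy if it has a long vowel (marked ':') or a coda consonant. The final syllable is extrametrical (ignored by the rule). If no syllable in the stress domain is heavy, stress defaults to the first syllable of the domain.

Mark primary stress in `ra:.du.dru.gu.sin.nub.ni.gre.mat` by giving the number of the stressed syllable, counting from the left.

1

The final syllable (9, mat) is extrametrical; the stress domain is syllables 1–8.
Weights: 1 ra: H, 2 du L, 3 dru L, 4 gu L, 5 sin H, 6 nub H, 7 ni L, 8 gre L.
Heavy syllables in the domain: 1, 5, 6. The leftmost is syllable 1 (ra:).
Primary stress: syllable 1 → ˈra:.du.dru.gu.sin.nub.ni.gre.mat.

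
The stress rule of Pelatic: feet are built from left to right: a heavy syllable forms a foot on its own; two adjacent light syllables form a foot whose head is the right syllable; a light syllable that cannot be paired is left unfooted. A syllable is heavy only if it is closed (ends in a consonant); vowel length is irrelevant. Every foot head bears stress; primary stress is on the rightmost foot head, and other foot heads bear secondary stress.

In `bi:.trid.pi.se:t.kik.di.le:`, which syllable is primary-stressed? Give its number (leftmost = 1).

7

Weights: 1 bi: L, 2 trid H, 3 pi L, 4 se:t H, 5 kik H, 6 di L, 7 le: L.
Parse left to right (heavy = foot alone; LL = one foot; stranded L unfooted): bi: (ˈtrid) pi (ˈse:t) (ˈkik) (di.ˈle:).
Foot heads: 2, 4, 5, 7.
Primary stress on the rightmost head = syllable 7.
Primary stress: syllable 7 → bi:.trid.pi.se:t.kik.di.ˈle:.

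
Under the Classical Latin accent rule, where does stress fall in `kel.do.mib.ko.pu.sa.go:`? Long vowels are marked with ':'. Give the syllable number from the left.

5

Classical Latin: stress the penult if heavy (long vowel or closed), else the antepenult.
Weights: 5 pu L, 6 sa L, 7 go: H.
The penult (syllable 6, sa) is light, so stress falls on the antepenult (syllable 5, pu).
Stress on syllable 5: kel.do.mib.ko.ˈpu.sa.go:.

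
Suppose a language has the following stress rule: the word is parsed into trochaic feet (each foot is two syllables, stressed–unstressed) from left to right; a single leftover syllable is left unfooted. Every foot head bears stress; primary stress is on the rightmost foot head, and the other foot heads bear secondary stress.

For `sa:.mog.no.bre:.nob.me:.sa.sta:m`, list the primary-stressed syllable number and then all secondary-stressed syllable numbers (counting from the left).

Parse left to right into trochaic (ˈσσ) feet: (ˈsa:.mog) (ˈno.bre:) (ˈnob.me:) (ˈsa.sta:m).
Foot heads (stressed positions): 1, 3, 5, 7.
End Rule Rightmost: primary stress on the rightmost head = syllable 7.
Secondary stress on 1, 3, 5: ˌsa:.mog.ˌno.bre:.ˌnob.me:.ˈsa.sta:m.

primary 7, secondary 1, 3, 5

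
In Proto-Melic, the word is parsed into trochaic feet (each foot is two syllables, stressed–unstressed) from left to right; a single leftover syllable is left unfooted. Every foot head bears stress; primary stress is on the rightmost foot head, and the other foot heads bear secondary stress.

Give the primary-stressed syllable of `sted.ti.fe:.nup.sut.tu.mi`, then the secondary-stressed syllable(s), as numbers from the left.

primary 5, secondary 1, 3

Parse left to right into trochaic (ˈσσ) feet: (ˈsted.ti) (ˈfe:.nup) (ˈsut.tu) mi. Syllable 7 is left unfooted.
Foot heads (stressed positions): 1, 3, 5.
End Rule Rightmost: primary stress on the rightmost head = syllable 5.
Secondary stress on 1, 3: ˌsted.ti.ˌfe:.nup.ˈsut.tu.mi.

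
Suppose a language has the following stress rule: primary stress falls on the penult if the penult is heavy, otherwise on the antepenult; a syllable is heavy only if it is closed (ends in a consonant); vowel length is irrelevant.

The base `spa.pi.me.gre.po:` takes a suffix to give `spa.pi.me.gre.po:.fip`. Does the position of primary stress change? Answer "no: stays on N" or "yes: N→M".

Base `spa.pi.me.gre.po:` (5 syllables):
  Weights: 3 me L, 4 gre L, 5 po: L.
  The penult (syllable 4, gre) is light, so stress falls on the antepenult (syllable 3, me).
  → primary stress on syllable 3.
Suffixed `spa.pi.me.gre.po:.fip` (6 syllables):
  Weights: 4 gre L, 5 po: L, 6 fip H.
  The penult (syllable 5, po:) is light, so stress falls on the antepenult (syllable 4, gre).
  → primary stress on syllable 4.

yes: 3→4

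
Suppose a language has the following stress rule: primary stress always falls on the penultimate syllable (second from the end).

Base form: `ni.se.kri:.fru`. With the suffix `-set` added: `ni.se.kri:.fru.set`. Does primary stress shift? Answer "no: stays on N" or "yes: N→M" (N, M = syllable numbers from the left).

yes: 3→4

Base `ni.se.kri:.fru` (4 syllables):
  The word has 4 syllables; the penultimate syllable (second from the end) is syllable 3 (kri:).
  → primary stress on syllable 3.
Suffixed `ni.se.kri:.fru.set` (5 syllables):
  The word has 5 syllables; the penultimate syllable (second from the end) is syllable 4 (fru).
  → primary stress on syllable 4.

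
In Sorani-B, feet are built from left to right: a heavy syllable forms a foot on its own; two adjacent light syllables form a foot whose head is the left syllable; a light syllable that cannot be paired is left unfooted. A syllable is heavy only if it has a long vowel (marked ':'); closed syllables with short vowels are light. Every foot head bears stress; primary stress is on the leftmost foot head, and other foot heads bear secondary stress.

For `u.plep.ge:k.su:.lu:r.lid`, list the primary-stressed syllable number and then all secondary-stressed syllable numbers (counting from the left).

primary 1, secondary 3, 4, 5

Weights: 1 u L, 2 plep L, 3 ge:k H, 4 su: H, 5 lu:r H, 6 lid L.
Parse left to right (heavy = foot alone; LL = one foot; stranded L unfooted): (ˈu.plep) (ˈge:k) (ˈsu:) (ˈlu:r) lid.
Foot heads: 1, 3, 4, 5.
Primary stress on the leftmost head = syllable 1.
Secondary stress on 3, 4, 5: ˈu.plep.ˌge:k.ˌsu:.ˌlu:r.lid.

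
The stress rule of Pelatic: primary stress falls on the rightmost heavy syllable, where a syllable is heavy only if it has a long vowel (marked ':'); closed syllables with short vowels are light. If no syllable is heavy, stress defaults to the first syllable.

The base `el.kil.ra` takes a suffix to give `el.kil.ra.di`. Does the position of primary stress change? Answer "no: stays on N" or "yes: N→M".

no: stays on 1

Base `el.kil.ra` (3 syllables):
  Weights: 1 el L, 2 kil L, 3 ra L.
  No heavy syllable in the domain; default to the first syllable = syllable 1.
  → primary stress on syllable 1.
Suffixed `el.kil.ra.di` (4 syllables):
  Weights: 1 el L, 2 kil L, 3 ra L, 4 di L.
  No heavy syllable in the domain; default to the first syllable = syllable 1.
  → primary stress on syllable 1.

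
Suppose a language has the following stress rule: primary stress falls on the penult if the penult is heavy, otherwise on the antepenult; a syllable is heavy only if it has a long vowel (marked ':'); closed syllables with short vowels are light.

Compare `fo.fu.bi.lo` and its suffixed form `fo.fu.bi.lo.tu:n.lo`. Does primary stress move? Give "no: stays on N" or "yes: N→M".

Base `fo.fu.bi.lo` (4 syllables):
  Weights: 2 fu L, 3 bi L, 4 lo L.
  The penult (syllable 3, bi) is light, so stress falls on the antepenult (syllable 2, fu).
  → primary stress on syllable 2.
Suffixed `fo.fu.bi.lo.tu:n.lo` (6 syllables):
  Weights: 4 lo L, 5 tu:n H, 6 lo L.
  The penult (syllable 5, tu:n) is heavy, so it takes stress.
  → primary stress on syllable 5.

yes: 2→5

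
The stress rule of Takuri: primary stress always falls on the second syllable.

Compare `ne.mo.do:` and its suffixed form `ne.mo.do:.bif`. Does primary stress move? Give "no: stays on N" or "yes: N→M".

no: stays on 2

Base `ne.mo.do:` (3 syllables):
  The word has 3 syllables; the second syllable is syllable 2 (mo).
  → primary stress on syllable 2.
Suffixed `ne.mo.do:.bif` (4 syllables):
  The word has 4 syllables; the second syllable is syllable 2 (mo).
  → primary stress on syllable 2.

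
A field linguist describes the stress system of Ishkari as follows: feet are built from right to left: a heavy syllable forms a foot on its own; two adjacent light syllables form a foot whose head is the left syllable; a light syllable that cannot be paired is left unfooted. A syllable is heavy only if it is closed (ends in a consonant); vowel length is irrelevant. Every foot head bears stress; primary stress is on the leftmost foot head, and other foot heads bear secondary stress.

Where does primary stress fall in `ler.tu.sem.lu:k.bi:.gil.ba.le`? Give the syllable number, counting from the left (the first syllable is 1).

1

Weights: 1 ler H, 2 tu L, 3 sem H, 4 lu:k H, 5 bi: L, 6 gil H, 7 ba L, 8 le L.
Parse right to left (heavy = foot alone; LL = one foot; stranded L unfooted): (ˈler) tu (ˈsem) (ˈlu:k) bi: (ˈgil) (ˈba.le).
Foot heads: 1, 3, 4, 6, 7.
Primary stress on the leftmost head = syllable 1.
Primary stress: syllable 1 → ˈler.tu.sem.lu:k.bi:.gil.ba.le.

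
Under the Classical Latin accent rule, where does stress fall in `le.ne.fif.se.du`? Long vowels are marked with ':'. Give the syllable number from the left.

3

Classical Latin: stress the penult if heavy (long vowel or closed), else the antepenult.
Weights: 3 fif H, 4 se L, 5 du L.
The penult (syllable 4, se) is light, so stress falls on the antepenult (syllable 3, fif).
Stress on syllable 3: le.ne.ˈfif.se.du.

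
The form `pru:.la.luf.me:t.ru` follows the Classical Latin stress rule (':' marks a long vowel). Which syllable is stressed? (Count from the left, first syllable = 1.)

Classical Latin: stress the penult if heavy (long vowel or closed), else the antepenult.
Weights: 3 luf H, 4 me:t H, 5 ru L.
The penult (syllable 4, me:t) is heavy, so it takes stress.
Stress on syllable 4: pru:.la.luf.ˈme:t.ru.

4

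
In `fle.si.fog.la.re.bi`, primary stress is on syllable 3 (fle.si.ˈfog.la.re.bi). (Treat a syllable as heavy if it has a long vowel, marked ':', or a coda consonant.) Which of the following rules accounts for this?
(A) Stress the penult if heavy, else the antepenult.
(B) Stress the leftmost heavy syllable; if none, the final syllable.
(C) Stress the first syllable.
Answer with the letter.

B

Rule A → syllable 4 (observed: 3).
Rule B → syllable 3 ✓.
Rule C → syllable 1 (observed: 3).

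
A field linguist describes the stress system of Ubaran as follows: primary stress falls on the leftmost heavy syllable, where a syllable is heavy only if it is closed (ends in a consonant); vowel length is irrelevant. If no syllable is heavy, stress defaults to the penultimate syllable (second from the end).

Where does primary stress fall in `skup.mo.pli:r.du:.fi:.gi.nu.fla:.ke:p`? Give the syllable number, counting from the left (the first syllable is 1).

Weights: 1 skup H, 2 mo L, 3 pli:r H, 4 du: L, 5 fi: L, 6 gi L, 7 nu L, 8 fla: L, 9 ke:p H.
Heavy syllables in the domain: 1, 3, 9. The leftmost is syllable 1 (skup).
Primary stress: syllable 1 → ˈskup.mo.pli:r.du:.fi:.gi.nu.fla:.ke:p.

1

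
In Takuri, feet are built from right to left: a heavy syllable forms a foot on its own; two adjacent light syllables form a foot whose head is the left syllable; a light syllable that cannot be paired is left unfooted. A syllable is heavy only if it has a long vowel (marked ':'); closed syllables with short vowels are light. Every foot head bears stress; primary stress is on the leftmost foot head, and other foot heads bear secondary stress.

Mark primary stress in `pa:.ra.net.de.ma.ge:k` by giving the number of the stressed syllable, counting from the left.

1

Weights: 1 pa: H, 2 ra L, 3 net L, 4 de L, 5 ma L, 6 ge:k H.
Parse right to left (heavy = foot alone; LL = one foot; stranded L unfooted): (ˈpa:) (ˈra.net) (ˈde.ma) (ˈge:k).
Foot heads: 1, 2, 4, 6.
Primary stress on the leftmost head = syllable 1.
Primary stress: syllable 1 → ˈpa:.ra.net.de.ma.ge:k.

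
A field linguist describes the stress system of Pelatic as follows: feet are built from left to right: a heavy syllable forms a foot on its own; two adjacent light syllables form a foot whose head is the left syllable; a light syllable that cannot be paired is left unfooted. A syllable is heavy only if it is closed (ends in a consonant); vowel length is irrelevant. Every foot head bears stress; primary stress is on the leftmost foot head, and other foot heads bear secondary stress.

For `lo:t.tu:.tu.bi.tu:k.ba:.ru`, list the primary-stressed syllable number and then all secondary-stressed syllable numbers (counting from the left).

Weights: 1 lo:t H, 2 tu: L, 3 tu L, 4 bi L, 5 tu:k H, 6 ba: L, 7 ru L.
Parse left to right (heavy = foot alone; LL = one foot; stranded L unfooted): (ˈlo:t) (ˈtu:.tu) bi (ˈtu:k) (ˈba:.ru).
Foot heads: 1, 2, 5, 6.
Primary stress on the leftmost head = syllable 1.
Secondary stress on 2, 5, 6: ˈlo:t.ˌtu:.tu.bi.ˌtu:k.ˌba:.ru.

primary 1, secondary 2, 5, 6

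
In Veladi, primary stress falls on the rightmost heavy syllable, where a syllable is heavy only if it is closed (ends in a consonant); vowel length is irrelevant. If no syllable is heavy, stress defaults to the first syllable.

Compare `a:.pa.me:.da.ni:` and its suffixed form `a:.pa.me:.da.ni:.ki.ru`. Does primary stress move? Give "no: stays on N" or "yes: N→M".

no: stays on 1

Base `a:.pa.me:.da.ni:` (5 syllables):
  Weights: 1 a: L, 2 pa L, 3 me: L, 4 da L, 5 ni: L.
  No heavy syllable in the domain; default to the first syllable = syllable 1.
  → primary stress on syllable 1.
Suffixed `a:.pa.me:.da.ni:.ki.ru` (7 syllables):
  Weights: 1 a: L, 2 pa L, 3 me: L, 4 da L, 5 ni: L, 6 ki L, 7 ru L.
  No heavy syllable in the domain; default to the first syllable = syllable 1.
  → primary stress on syllable 1.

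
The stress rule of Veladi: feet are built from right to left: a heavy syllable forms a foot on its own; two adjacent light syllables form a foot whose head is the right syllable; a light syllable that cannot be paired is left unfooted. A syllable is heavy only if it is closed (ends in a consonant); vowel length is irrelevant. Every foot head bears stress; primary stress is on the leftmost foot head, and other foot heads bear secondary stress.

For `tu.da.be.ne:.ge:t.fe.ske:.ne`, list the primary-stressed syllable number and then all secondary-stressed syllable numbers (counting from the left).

primary 2, secondary 4, 5, 8

Weights: 1 tu L, 2 da L, 3 be L, 4 ne: L, 5 ge:t H, 6 fe L, 7 ske: L, 8 ne L.
Parse right to left (heavy = foot alone; LL = one foot; stranded L unfooted): (tu.ˈda) (be.ˈne:) (ˈge:t) fe (ske:.ˈne).
Foot heads: 2, 4, 5, 8.
Primary stress on the leftmost head = syllable 2.
Secondary stress on 4, 5, 8: tu.ˈda.be.ˌne:.ˌge:t.fe.ske:.ˌne.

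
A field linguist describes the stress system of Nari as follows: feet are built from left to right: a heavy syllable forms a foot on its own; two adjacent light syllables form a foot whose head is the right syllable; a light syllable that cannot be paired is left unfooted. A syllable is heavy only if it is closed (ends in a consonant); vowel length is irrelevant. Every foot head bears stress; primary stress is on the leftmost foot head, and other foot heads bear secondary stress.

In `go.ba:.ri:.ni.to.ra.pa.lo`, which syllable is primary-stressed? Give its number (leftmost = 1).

Weights: 1 go L, 2 ba: L, 3 ri: L, 4 ni L, 5 to L, 6 ra L, 7 pa L, 8 lo L.
Parse left to right (heavy = foot alone; LL = one foot; stranded L unfooted): (go.ˈba:) (ri:.ˈni) (to.ˈra) (pa.ˈlo).
Foot heads: 2, 4, 6, 8.
Primary stress on the leftmost head = syllable 2.
Primary stress: syllable 2 → go.ˈba:.ri:.ni.to.ra.pa.lo.

2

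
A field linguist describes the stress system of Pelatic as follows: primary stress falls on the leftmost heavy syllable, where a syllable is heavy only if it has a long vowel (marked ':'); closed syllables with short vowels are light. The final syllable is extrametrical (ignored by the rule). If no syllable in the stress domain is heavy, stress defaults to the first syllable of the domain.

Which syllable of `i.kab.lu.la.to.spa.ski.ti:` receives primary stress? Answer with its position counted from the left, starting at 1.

The final syllable (8, ti:) is extrametrical; the stress domain is syllables 1–7.
Weights: 1 i L, 2 kab L, 3 lu L, 4 la L, 5 to L, 6 spa L, 7 ski L.
No heavy syllable in the domain; default to the first syllable of the domain = syllable 1.
Primary stress: syllable 1 → ˈi.kab.lu.la.to.spa.ski.ti:.

1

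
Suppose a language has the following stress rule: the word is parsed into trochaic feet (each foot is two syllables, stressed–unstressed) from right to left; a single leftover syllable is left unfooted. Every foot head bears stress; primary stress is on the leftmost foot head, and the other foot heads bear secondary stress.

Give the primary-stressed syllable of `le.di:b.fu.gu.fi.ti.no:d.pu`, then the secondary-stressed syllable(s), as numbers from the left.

Parse right to left into trochaic (ˈσσ) feet: (ˈle.di:b) (ˈfu.gu) (ˈfi.ti) (ˈno:d.pu).
Foot heads (stressed positions): 1, 3, 5, 7.
End Rule Leftmost: primary stress on the leftmost head = syllable 1.
Secondary stress on 3, 5, 7: ˈle.di:b.ˌfu.gu.ˌfi.ti.ˌno:d.pu.

primary 1, secondary 3, 5, 7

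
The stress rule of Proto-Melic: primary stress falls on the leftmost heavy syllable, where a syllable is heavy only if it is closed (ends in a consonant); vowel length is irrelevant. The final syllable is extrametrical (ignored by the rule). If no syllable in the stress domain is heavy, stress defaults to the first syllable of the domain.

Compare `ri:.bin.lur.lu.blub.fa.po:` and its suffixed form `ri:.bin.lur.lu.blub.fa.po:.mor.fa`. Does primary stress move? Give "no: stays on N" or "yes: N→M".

Base `ri:.bin.lur.lu.blub.fa.po:` (7 syllables):
  The final syllable (7, po:) is extrametrical; the stress domain is syllables 1–6.
  Weights: 1 ri: L, 2 bin H, 3 lur H, 4 lu L, 5 blub H, 6 fa L.
  Heavy syllables in the domain: 2, 3, 5. The leftmost is syllable 2 (bin).
  → primary stress on syllable 2.
Suffixed `ri:.bin.lur.lu.blub.fa.po:.mor.fa` (9 syllables):
  The final syllable (9, fa) is extrametrical; the stress domain is syllables 1–8.
  Weights: 1 ri: L, 2 bin H, 3 lur H, 4 lu L, 5 blub H, 6 fa L, 7 po: L, 8 mor H.
  Heavy syllables in the domain: 2, 3, 5, 8. The leftmost is syllable 2 (bin).
  → primary stress on syllable 2.

no: stays on 2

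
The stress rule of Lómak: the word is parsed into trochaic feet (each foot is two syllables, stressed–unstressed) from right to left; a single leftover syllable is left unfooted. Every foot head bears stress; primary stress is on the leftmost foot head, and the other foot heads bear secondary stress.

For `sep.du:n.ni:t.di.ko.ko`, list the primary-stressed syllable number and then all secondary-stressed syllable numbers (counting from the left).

Parse right to left into trochaic (ˈσσ) feet: (ˈsep.du:n) (ˈni:t.di) (ˈko.ko).
Foot heads (stressed positions): 1, 3, 5.
End Rule Leftmost: primary stress on the leftmost head = syllable 1.
Secondary stress on 3, 5: ˈsep.du:n.ˌni:t.di.ˌko.ko.

primary 1, secondary 3, 5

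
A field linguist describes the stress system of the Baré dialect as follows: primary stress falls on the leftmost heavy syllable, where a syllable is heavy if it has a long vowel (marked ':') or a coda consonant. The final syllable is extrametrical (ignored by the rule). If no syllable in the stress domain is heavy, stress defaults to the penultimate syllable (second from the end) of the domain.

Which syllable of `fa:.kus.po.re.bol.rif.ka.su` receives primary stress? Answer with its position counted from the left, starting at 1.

The final syllable (8, su) is extrametrical; the stress domain is syllables 1–7.
Weights: 1 fa: H, 2 kus H, 3 po L, 4 re L, 5 bol H, 6 rif H, 7 ka L.
Heavy syllables in the domain: 1, 2, 5, 6. The leftmost is syllable 1 (fa:).
Primary stress: syllable 1 → ˈfa:.kus.po.re.bol.rif.ka.su.

1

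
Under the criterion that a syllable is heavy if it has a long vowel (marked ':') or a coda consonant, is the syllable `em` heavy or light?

heavy

`em`: short vowel, closed (coda /m/). Closed → heavy.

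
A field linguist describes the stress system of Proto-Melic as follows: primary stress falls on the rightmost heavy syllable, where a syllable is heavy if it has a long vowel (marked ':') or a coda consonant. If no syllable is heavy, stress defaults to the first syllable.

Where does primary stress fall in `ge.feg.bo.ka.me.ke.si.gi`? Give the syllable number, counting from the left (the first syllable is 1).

Weights: 1 ge L, 2 feg H, 3 bo L, 4 ka L, 5 me L, 6 ke L, 7 si L, 8 gi L.
Heavy syllables in the domain: 2. The rightmost is syllable 2 (feg).
Primary stress: syllable 2 → ge.ˈfeg.bo.ka.me.ke.si.gi.

2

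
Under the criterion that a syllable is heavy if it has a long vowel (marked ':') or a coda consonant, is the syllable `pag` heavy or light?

heavy

`pag`: short vowel, closed (coda /g/). Closed → heavy.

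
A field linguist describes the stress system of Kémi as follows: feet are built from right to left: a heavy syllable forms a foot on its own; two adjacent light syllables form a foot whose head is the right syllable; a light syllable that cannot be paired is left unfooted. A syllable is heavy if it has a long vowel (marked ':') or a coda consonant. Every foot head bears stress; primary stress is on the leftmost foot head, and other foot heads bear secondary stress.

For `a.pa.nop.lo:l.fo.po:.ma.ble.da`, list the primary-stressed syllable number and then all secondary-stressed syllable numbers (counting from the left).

Weights: 1 a L, 2 pa L, 3 nop H, 4 lo:l H, 5 fo L, 6 po: H, 7 ma L, 8 ble L, 9 da L.
Parse right to left (heavy = foot alone; LL = one foot; stranded L unfooted): (a.ˈpa) (ˈnop) (ˈlo:l) fo (ˈpo:) ma (ble.ˈda).
Foot heads: 2, 3, 4, 6, 9.
Primary stress on the leftmost head = syllable 2.
Secondary stress on 3, 4, 6, 9: a.ˈpa.ˌnop.ˌlo:l.fo.ˌpo:.ma.ble.ˌda.

primary 2, secondary 3, 4, 6, 9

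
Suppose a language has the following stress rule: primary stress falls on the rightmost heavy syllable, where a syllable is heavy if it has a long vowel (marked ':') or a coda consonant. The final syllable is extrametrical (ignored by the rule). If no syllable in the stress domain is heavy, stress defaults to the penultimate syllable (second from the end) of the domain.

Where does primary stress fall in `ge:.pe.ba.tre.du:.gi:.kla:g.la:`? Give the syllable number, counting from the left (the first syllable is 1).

7

The final syllable (8, la:) is extrametrical; the stress domain is syllables 1–7.
Weights: 1 ge: H, 2 pe L, 3 ba L, 4 tre L, 5 du: H, 6 gi: H, 7 kla:g H.
Heavy syllables in the domain: 1, 5, 6, 7. The rightmost is syllable 7 (kla:g).
Primary stress: syllable 7 → ge:.pe.ba.tre.du:.gi:.ˈkla:g.la:.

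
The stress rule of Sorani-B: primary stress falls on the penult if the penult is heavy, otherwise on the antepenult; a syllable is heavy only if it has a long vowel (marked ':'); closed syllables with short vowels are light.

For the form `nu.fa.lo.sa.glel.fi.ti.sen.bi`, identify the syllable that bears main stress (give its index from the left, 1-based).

7

Weights: 7 ti L, 8 sen L, 9 bi L.
The penult (syllable 8, sen) is light, so stress falls on the antepenult (syllable 7, ti).
Primary stress: syllable 7 → nu.fa.lo.sa.glel.fi.ˈti.sen.bi.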